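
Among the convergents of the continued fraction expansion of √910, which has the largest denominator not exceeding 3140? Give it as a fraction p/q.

√910 = [30; 6, 60, …] (period length 2).
Convergents:
  p_0/q_0 = 30/1
  p_1/q_1 = 181/6
  p_2/q_2 = 10890/361
  p_3/q_3 = 65521/2172
  p_4/q_4 = 3942150/130681
q_3 = 2172 ≤ 3140 < 130681 = q_4, so the answer is 65521/2172.

65521/2172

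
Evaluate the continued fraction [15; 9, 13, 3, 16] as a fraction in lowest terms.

89543/5926

Fold from the inside: start with 16/1.
  3 + 1/16 = 49/16
  13 + 16/49 = 653/49
  9 + 49/653 = 5926/653
  15 + 653/5926 = 89543/5926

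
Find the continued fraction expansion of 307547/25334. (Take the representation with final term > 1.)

[12; 7, 6, 3, 4, 8, 2, 2]

307547 = 12×25334 + 3539
25334 = 7×3539 + 561
3539 = 6×561 + 173
561 = 3×173 + 42
173 = 4×42 + 5
42 = 8×5 + 2
5 = 2×2 + 1
2 = 2×1 + 0  (stop)
So 307547/25334 = [12; 7, 6, 3, 4, 8, 2, 2].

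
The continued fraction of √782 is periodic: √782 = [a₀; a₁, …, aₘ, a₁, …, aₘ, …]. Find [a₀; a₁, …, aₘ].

[27; 1, 26, 1, 54]

a₀ = ⌊√782⌋ = 27.
With m₀=0, d₀=1 and mₖ₊₁ = dₖaₖ − mₖ, dₖ₊₁ = (n − mₖ₊₁²)/dₖ, aₖ₊₁ = ⌊(a₀+mₖ₊₁)/dₖ₊₁⌋:
  k=1: m=27, d=53, a=1
  k=2: m=26, d=2, a=26
  k=3: m=26, d=53, a=1
  k=4: m=27, d=1, a=54
d=1 and a=2a₀=54 at k=4, so the next step gives (m, d) = (27, 53) again — its k=1 value — and the period has length 4.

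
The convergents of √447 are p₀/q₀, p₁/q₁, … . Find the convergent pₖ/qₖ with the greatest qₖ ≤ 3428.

43807/2072

√447 = [21; 7, 42, …] (period length 2).
Convergents:
  p_0/q_0 = 21/1
  p_1/q_1 = 148/7
  p_2/q_2 = 6237/295
  p_3/q_3 = 43807/2072
  p_4/q_4 = 1846131/87319
q_3 = 2072 ≤ 3428 < 87319 = q_4, so the answer is 43807/2072.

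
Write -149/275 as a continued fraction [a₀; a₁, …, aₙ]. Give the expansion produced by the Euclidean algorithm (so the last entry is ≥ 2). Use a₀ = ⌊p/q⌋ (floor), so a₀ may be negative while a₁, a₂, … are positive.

-149 = -1·275 + 126
275 = 2·126 + 23
126 = 5·23 + 11
23 = 2·11 + 1
11 = 11·1 + 0  (stop)
So -149/275 = [-1; 2, 5, 2, 11].

[-1; 2, 5, 2, 11]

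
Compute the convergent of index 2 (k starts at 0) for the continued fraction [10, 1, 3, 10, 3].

43/4

Using pₖ = aₖpₖ₋₁ + pₖ₋₂, qₖ = aₖqₖ₋₁ + qₖ₋₂ (with p₋₁=1, p₋₂=0, q₋₁=0, q₋₂=1):
  k=0: a=10, p=10, q=1
  k=1: a=1, p=11, q=1
  k=2: a=3, p=43, q=4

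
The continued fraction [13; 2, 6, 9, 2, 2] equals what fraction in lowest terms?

Fold from the inside: start with 2/1.
  2 + 1/2 = 5/2
  9 + 2/5 = 47/5
  6 + 5/47 = 287/47
  2 + 47/287 = 621/287
  13 + 287/621 = 8360/621

8360/621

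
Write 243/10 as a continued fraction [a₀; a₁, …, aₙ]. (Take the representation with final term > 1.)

[24; 3, 3]

243 = 24*10 + 3
10 = 3*3 + 1
3 = 3*1 + 0  (stop)
So 243/10 = [24; 3, 3].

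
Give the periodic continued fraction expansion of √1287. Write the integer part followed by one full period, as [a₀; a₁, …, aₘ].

a₀ = ⌊√1287⌋ = 35.
With m₀=0, d₀=1 and mₖ₊₁ = dₖaₖ − mₖ, dₖ₊₁ = (n − mₖ₊₁²)/dₖ, aₖ₊₁ = ⌊(a₀+mₖ₊₁)/dₖ₊₁⌋:
  k=1: m=35, d=62, a=1
  k=2: m=27, d=9, a=6
  k=3: m=27, d=62, a=1
  k=4: m=35, d=1, a=70
d=1 and a=2a₀=70 at k=4, so the next step gives (m, d) = (35, 62) again — its k=1 value — and the period has length 4.

[35; 1, 6, 1, 70]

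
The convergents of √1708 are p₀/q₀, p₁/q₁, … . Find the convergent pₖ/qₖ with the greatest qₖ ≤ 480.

√1708 = [41; 3, 20, 3, 82, …] (period length 4).
Convergents:
  p_0/q_0 = 41/1
  p_1/q_1 = 124/3
  p_2/q_2 = 2521/61
  p_3/q_3 = 7687/186
  p_4/q_4 = 632855/15313
q_3 = 186 ≤ 480 < 15313 = q_4, so the answer is 7687/186.

7687/186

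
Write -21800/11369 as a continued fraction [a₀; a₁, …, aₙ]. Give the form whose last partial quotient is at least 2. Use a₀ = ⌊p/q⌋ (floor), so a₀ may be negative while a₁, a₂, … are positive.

-21800 = -2×11369 + 938
11369 = 12×938 + 113
938 = 8×113 + 34
113 = 3×34 + 11
34 = 3×11 + 1
11 = 11×1 + 0  (stop)
So -21800/11369 = [-2; 12, 8, 3, 3, 11].

[-2; 12, 8, 3, 3, 11]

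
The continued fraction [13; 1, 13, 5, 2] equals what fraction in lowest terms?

Fold from the inside: start with 2/1.
  5 + 1/2 = 11/2
  13 + 2/11 = 145/11
  1 + 11/145 = 156/145
  13 + 145/156 = 2173/156

2173/156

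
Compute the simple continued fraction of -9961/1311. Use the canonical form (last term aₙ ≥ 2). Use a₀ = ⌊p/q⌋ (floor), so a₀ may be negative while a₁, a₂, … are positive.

-9961 = -8×1311 + 527
1311 = 2×527 + 257
527 = 2×257 + 13
257 = 19×13 + 10
13 = 1×10 + 3
10 = 3×3 + 1
3 = 3×1 + 0  (stop)
So -9961/1311 = [-8; 2, 2, 19, 1, 3, 3].

[-8; 2, 2, 19, 1, 3, 3]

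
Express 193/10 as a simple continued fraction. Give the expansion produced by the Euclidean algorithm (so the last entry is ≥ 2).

[19; 3, 3]

193 = 19×10 + 3
10 = 3×3 + 1
3 = 3×1 + 0  (stop)
So 193/10 = [19; 3, 3].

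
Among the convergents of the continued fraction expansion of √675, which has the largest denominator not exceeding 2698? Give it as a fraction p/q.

√675 = [25; 1, 50, …] (period length 2).
Convergents:
  p_0/q_0 = 25/1
  p_1/q_1 = 26/1
  p_2/q_2 = 1325/51
  p_3/q_3 = 1351/52
  p_4/q_4 = 68875/2651
  p_5/q_5 = 70226/2703
q_4 = 2651 ≤ 2698 < 2703 = q_5, so the answer is 68875/2651.

68875/2651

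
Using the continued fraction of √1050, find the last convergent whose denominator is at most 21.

162/5

√1050 = [32; 2, 2, 10, 2, 2, 64, …] (period length 6).
Convergents:
  p_0/q_0 = 32/1
  p_1/q_1 = 65/2
  p_2/q_2 = 162/5
  p_3/q_3 = 1685/52
q_2 = 5 ≤ 21 < 52 = q_3, so the answer is 162/5.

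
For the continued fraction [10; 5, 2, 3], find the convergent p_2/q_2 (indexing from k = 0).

Using pₖ = aₖpₖ₋₁ + pₖ₋₂, qₖ = aₖqₖ₋₁ + qₖ₋₂ (with p₋₁=1, p₋₂=0, q₋₁=0, q₋₂=1):
  k=0: a=10, p=10, q=1
  k=1: a=5, p=51, q=5
  k=2: a=2, p=112, q=11

112/11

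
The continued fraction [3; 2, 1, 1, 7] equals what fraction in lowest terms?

Using pₖ = aₖpₖ₋₁ + pₖ₋₂ and qₖ = aₖqₖ₋₁ + qₖ₋₂:
  k=0: a=3, p=3, q=1
  k=1: a=2, p=7, q=2
  k=2: a=1, p=10, q=3
  k=3: a=1, p=17, q=5
  k=4: a=7, p=129, q=38

129/38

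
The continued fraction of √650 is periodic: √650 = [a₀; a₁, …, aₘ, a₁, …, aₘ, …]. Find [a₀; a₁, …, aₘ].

a₀ = ⌊√650⌋ = 25.
With m₀=0, d₀=1 and mₖ₊₁ = dₖaₖ − mₖ, dₖ₊₁ = (n − mₖ₊₁²)/dₖ, aₖ₊₁ = ⌊(a₀+mₖ₊₁)/dₖ₊₁⌋:
  k=1: m=25, d=25, a=2
  k=2: m=25, d=1, a=50
d=1 and a=2a₀=50 at k=2, so the next step gives (m, d) = (25, 25) again — its k=1 value — and the period has length 2.

[25; 2, 50]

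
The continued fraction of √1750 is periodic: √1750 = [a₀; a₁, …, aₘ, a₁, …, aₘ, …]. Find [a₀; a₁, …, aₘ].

[41; 1, 4, 1, 82]

a₀ = ⌊√1750⌋ = 41.
With m₀=0, d₀=1 and mₖ₊₁ = dₖaₖ − mₖ, dₖ₊₁ = (n − mₖ₊₁²)/dₖ, aₖ₊₁ = ⌊(a₀+mₖ₊₁)/dₖ₊₁⌋:
  k=1: m=41, d=69, a=1
  k=2: m=28, d=14, a=4
  k=3: m=28, d=69, a=1
  k=4: m=41, d=1, a=82
d=1 and a=2a₀=82 at k=4, so the next step gives (m, d) = (41, 69) again — its k=1 value — and the period has length 4.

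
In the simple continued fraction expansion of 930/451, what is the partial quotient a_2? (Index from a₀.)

930 = 2·451 + 28   →  a_0 = 2
451 = 16·28 + 3   →  a_1 = 16
28 = 9·3 + 1   →  a_2 = 9

9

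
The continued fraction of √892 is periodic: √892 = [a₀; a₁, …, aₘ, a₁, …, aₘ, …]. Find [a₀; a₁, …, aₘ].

[29; 1, 6, 2, 14, 2, 6, 1, 58]

a₀ = ⌊√892⌋ = 29.
With m₀=0, d₀=1 and mₖ₊₁ = dₖaₖ − mₖ, dₖ₊₁ = (n − mₖ₊₁²)/dₖ, aₖ₊₁ = ⌊(a₀+mₖ₊₁)/dₖ₊₁⌋:
  k=1: m=29, d=51, a=1
  k=2: m=22, d=8, a=6
  k=3: m=26, d=27, a=2
  k=4: m=28, d=4, a=14
  k=5: m=28, d=27, a=2
  k=6: m=26, d=8, a=6
  k=7: m=22, d=51, a=1
  k=8: m=29, d=1, a=58
d=1 and a=2a₀=58 at k=8, so the next step gives (m, d) = (29, 51) again — its k=1 value — and the period has length 8.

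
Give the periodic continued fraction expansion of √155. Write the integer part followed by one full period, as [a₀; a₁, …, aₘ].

a₀ = ⌊√155⌋ = 12.
With m₀=0, d₀=1 and mₖ₊₁ = dₖaₖ − mₖ, dₖ₊₁ = (n − mₖ₊₁²)/dₖ, aₖ₊₁ = ⌊(a₀+mₖ₊₁)/dₖ₊₁⌋:
  k=1: m=12, d=11, a=2
  k=2: m=10, d=5, a=4
  k=3: m=10, d=11, a=2
  k=4: m=12, d=1, a=24
d=1 and a=2a₀=24 at k=4, so the next step gives (m, d) = (12, 11) again — its k=1 value — and the period has length 4.

[12; 2, 4, 2, 24]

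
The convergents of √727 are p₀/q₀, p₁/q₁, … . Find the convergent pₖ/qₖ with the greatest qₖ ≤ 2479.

39285/1457

√727 = [26; 1, 25, 1, 52, …] (period length 4).
Convergents:
  p_0/q_0 = 26/1
  p_1/q_1 = 27/1
  p_2/q_2 = 701/26
  p_3/q_3 = 728/27
  p_4/q_4 = 38557/1430
  p_5/q_5 = 39285/1457
  p_6/q_6 = 1020682/37855
q_5 = 1457 ≤ 2479 < 37855 = q_6, so the answer is 39285/1457.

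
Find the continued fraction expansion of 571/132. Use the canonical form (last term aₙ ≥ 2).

571 = 4*132 + 43
132 = 3*43 + 3
43 = 14*3 + 1
3 = 3*1 + 0  (stop)
So 571/132 = [4; 3, 14, 3].

[4; 3, 14, 3]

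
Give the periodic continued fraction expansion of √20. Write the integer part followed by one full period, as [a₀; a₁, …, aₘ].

a₀ = ⌊√20⌋ = 4.
With m₀=0, d₀=1 and mₖ₊₁ = dₖaₖ − mₖ, dₖ₊₁ = (n − mₖ₊₁²)/dₖ, aₖ₊₁ = ⌊(a₀+mₖ₊₁)/dₖ₊₁⌋:
  k=1: m=4, d=4, a=2
  k=2: m=4, d=1, a=8
d=1 and a=2a₀=8 at k=2, so the next step gives (m, d) = (4, 4) again — its k=1 value — and the period has length 2.

[4; 2, 8]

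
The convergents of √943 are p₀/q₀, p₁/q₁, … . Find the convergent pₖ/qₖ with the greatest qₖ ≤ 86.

737/24

√943 = [30; 1, 2, 2, 2, 1, 60, …] (period length 6).
Convergents:
  p_0/q_0 = 30/1
  p_1/q_1 = 31/1
  p_2/q_2 = 92/3
  p_3/q_3 = 215/7
  p_4/q_4 = 522/17
  p_5/q_5 = 737/24
  p_6/q_6 = 44742/1457
q_5 = 24 ≤ 86 < 1457 = q_6, so the answer is 737/24.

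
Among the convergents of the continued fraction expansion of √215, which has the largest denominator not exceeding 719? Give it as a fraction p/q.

√215 = [14; 1, 1, 1, 28, …] (period length 4).
Convergents:
  p_0/q_0 = 14/1
  p_1/q_1 = 15/1
  p_2/q_2 = 29/2
  p_3/q_3 = 44/3
  p_4/q_4 = 1261/86
  p_5/q_5 = 1305/89
  p_6/q_6 = 2566/175
  p_7/q_7 = 3871/264
  p_8/q_8 = 110954/7567
q_7 = 264 ≤ 719 < 7567 = q_8, so the answer is 3871/264.

3871/264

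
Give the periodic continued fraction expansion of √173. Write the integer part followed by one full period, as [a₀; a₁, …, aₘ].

a₀ = ⌊√173⌋ = 13.

[13; 6, 1, 1, 6, 26]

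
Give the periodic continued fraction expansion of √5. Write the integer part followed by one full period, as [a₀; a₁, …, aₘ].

[2; 4]

a₀ = ⌊√5⌋ = 2.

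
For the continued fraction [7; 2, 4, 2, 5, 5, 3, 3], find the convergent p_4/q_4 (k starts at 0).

812/109

Using pₖ = aₖpₖ₋₁ + pₖ₋₂, qₖ = aₖqₖ₋₁ + qₖ₋₂ (with p₋₁=1, p₋₂=0, q₋₁=0, q₋₂=1):
  k=0: a=7, p=7, q=1
  k=1: a=2, p=15, q=2
  k=2: a=4, p=67, q=9
  k=3: a=2, p=149, q=20
  k=4: a=5, p=812, q=109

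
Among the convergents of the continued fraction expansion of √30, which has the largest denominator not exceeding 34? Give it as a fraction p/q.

√30 = [5; 2, 10, …] (period length 2).
Convergents:
  p_0/q_0 = 5/1
  p_1/q_1 = 11/2
  p_2/q_2 = 115/21
  p_3/q_3 = 241/44
q_2 = 21 ≤ 34 < 44 = q_3, so the answer is 115/21.

115/21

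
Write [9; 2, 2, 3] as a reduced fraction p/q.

160/17

Fold from the inside: start with 3/1.
  2 + 1/3 = 7/3
  2 + 3/7 = 17/7
  9 + 7/17 = 160/17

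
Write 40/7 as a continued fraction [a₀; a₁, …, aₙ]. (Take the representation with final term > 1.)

[5; 1, 2, 2]

40 = 5*7 + 5
7 = 1*5 + 2
5 = 2*2 + 1
2 = 2*1 + 0  (stop)
So 40/7 = [5; 1, 2, 2].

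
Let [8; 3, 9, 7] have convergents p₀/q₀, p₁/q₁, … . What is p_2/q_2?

Using pₖ = aₖpₖ₋₁ + pₖ₋₂, qₖ = aₖqₖ₋₁ + qₖ₋₂ (with p₋₁=1, p₋₂=0, q₋₁=0, q₋₂=1):
  k=0: a=8, p=8, q=1
  k=1: a=3, p=25, q=3
  k=2: a=9, p=233, q=28

233/28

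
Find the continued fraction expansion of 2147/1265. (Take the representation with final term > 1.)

2147 = 1·1265 + 882
1265 = 1·882 + 383
882 = 2·383 + 116
383 = 3·116 + 35
116 = 3·35 + 11
35 = 3·11 + 2
11 = 5·2 + 1
2 = 2·1 + 0  (stop)
So 2147/1265 = [1; 1, 2, 3, 3, 3, 5, 2].

[1; 1, 2, 3, 3, 3, 5, 2]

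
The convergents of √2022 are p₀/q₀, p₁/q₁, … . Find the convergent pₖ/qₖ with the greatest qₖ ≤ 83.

1349/30

√2022 = [44; 1, 28, 1, 88, …] (period length 4).
Convergents:
  p_0/q_0 = 44/1
  p_1/q_1 = 45/1
  p_2/q_2 = 1304/29
  p_3/q_3 = 1349/30
  p_4/q_4 = 120016/2669
q_3 = 30 ≤ 83 < 2669 = q_4, so the answer is 1349/30.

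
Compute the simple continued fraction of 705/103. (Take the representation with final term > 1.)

[6; 1, 5, 2, 3, 2]

705 = 6·103 + 87
103 = 1·87 + 16
87 = 5·16 + 7
16 = 2·7 + 2
7 = 3·2 + 1
2 = 2·1 + 0  (stop)
So 705/103 = [6; 1, 5, 2, 3, 2].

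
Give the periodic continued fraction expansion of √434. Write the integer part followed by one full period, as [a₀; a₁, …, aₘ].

[20; 1, 4, 1, 40]

a₀ = ⌊√434⌋ = 20.
With m₀=0, d₀=1 and mₖ₊₁ = dₖaₖ − mₖ, dₖ₊₁ = (n − mₖ₊₁²)/dₖ, aₖ₊₁ = ⌊(a₀+mₖ₊₁)/dₖ₊₁⌋:
  k=1: m=20, d=34, a=1
  k=2: m=14, d=7, a=4
  k=3: m=14, d=34, a=1
  k=4: m=20, d=1, a=40
d=1 and a=2a₀=40 at k=4, so the next step gives (m, d) = (20, 34) again — its k=1 value — and the period has length 4.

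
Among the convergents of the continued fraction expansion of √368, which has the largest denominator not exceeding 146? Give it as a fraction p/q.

√368 = [19; 5, 2, 5, 38, …] (period length 4).
Convergents:
  p_0/q_0 = 19/1
  p_1/q_1 = 96/5
  p_2/q_2 = 211/11
  p_3/q_3 = 1151/60
  p_4/q_4 = 43949/2291
q_3 = 60 ≤ 146 < 2291 = q_4, so the answer is 1151/60.

1151/60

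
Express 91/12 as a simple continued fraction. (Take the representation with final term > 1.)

91 = 7×12 + 7
12 = 1×7 + 5
7 = 1×5 + 2
5 = 2×2 + 1
2 = 2×1 + 0  (stop)
So 91/12 = [7; 1, 1, 2, 2].

[7; 1, 1, 2, 2]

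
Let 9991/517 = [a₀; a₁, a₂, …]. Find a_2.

12

9991 = 19·517 + 168   →  a_0 = 19
517 = 3·168 + 13   →  a_1 = 3
168 = 12·13 + 12   →  a_2 = 12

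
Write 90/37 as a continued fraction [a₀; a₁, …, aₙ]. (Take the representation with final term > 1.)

[2; 2, 3, 5]

90 = 2*37 + 16
37 = 2*16 + 5
16 = 3*5 + 1
5 = 5*1 + 0  (stop)
So 90/37 = [2; 2, 3, 5].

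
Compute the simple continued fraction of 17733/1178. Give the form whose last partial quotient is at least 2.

17733 = 15*1178 + 63
1178 = 18*63 + 44
63 = 1*44 + 19
44 = 2*19 + 6
19 = 3*6 + 1
6 = 6*1 + 0  (stop)
So 17733/1178 = [15; 18, 1, 2, 3, 6].

[15; 18, 1, 2, 3, 6]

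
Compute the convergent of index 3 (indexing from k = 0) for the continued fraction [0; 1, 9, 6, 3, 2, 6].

55/61

Using pₖ = aₖpₖ₋₁ + pₖ₋₂, qₖ = aₖqₖ₋₁ + qₖ₋₂ (with p₋₁=1, p₋₂=0, q₋₁=0, q₋₂=1):
  k=0: a=0, p=0, q=1
  k=1: a=1, p=1, q=1
  k=2: a=9, p=9, q=10
  k=3: a=6, p=55, q=61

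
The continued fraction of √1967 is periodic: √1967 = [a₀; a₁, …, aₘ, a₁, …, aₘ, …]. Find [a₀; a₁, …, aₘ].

a₀ = ⌊√1967⌋ = 44.
With m₀=0, d₀=1 and mₖ₊₁ = dₖaₖ − mₖ, dₖ₊₁ = (n − mₖ₊₁²)/dₖ, aₖ₊₁ = ⌊(a₀+mₖ₊₁)/dₖ₊₁⌋:
  k=1: m=44, d=31, a=2
  k=2: m=18, d=53, a=1
  k=3: m=35, d=14, a=5
  k=4: m=35, d=53, a=1
  k=5: m=18, d=31, a=2
  k=6: m=44, d=1, a=88
d=1 and a=2a₀=88 at k=6, so the next step gives (m, d) = (44, 31) again — its k=1 value — and the period has length 6.

[44; 2, 1, 5, 1, 2, 88]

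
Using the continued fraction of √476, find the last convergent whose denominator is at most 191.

√476 = [21; 1, 4, 2, 10, 2, 4, 1, 42, …] (period length 8).
Convergents:
  p_0/q_0 = 21/1
  p_1/q_1 = 22/1
  p_2/q_2 = 109/5
  p_3/q_3 = 240/11
  p_4/q_4 = 2509/115
  p_5/q_5 = 5258/241
q_4 = 115 ≤ 191 < 241 = q_5, so the answer is 2509/115.

2509/115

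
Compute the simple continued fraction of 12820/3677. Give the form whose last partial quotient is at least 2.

12820 = 3·3677 + 1789
3677 = 2·1789 + 99
1789 = 18·99 + 7
99 = 14·7 + 1
7 = 7·1 + 0  (stop)
So 12820/3677 = [3; 2, 18, 14, 7].

[3; 2, 18, 14, 7]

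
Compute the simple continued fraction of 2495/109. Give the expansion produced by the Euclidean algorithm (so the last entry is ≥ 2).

2495 = 22*109 + 97
109 = 1*97 + 12
97 = 8*12 + 1
12 = 12*1 + 0  (stop)
So 2495/109 = [22; 1, 8, 12].

[22; 1, 8, 12]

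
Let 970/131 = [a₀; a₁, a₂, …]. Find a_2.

970 = 7·131 + 53   →  a_0 = 7
131 = 2·53 + 25   →  a_1 = 2
53 = 2·25 + 3   →  a_2 = 2

2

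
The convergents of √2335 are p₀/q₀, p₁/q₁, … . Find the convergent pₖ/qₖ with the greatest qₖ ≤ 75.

1353/28

√2335 = [48; 3, 9, 3, 96, …] (period length 4).
Convergents:
  p_0/q_0 = 48/1
  p_1/q_1 = 145/3
  p_2/q_2 = 1353/28
  p_3/q_3 = 4204/87
q_2 = 28 ≤ 75 < 87 = q_3, so the answer is 1353/28.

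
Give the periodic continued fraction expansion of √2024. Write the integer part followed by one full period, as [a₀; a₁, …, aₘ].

a₀ = ⌊√2024⌋ = 44.
With m₀=0, d₀=1 and mₖ₊₁ = dₖaₖ − mₖ, dₖ₊₁ = (n − mₖ₊₁²)/dₖ, aₖ₊₁ = ⌊(a₀+mₖ₊₁)/dₖ₊₁⌋:
  k=1: m=44, d=88, a=1
  k=2: m=44, d=1, a=88
d=1 and a=2a₀=88 at k=2, so the next step gives (m, d) = (44, 88) again — its k=1 value — and the period has length 2.

[44; 1, 88]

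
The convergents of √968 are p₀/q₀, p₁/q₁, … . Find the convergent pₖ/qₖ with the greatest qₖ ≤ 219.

√968 = [31; 8, 1, 6, 1, 8, 62, …] (period length 6).
Convergents:
  p_0/q_0 = 31/1
  p_1/q_1 = 249/8
  p_2/q_2 = 280/9
  p_3/q_3 = 1929/62
  p_4/q_4 = 2209/71
  p_5/q_5 = 19601/630
q_4 = 71 ≤ 219 < 630 = q_5, so the answer is 2209/71.

2209/71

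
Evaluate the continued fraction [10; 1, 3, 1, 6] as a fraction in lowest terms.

Fold from the inside: start with 6/1.
  1 + 1/6 = 7/6
  3 + 6/7 = 27/7
  1 + 7/27 = 34/27
  10 + 27/34 = 367/34

367/34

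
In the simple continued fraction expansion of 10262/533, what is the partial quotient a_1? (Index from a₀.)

3

10262 = 19·533 + 135   →  a_0 = 19
533 = 3·135 + 128   →  a_1 = 3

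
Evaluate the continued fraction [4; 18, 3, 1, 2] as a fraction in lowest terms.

Using pₖ = aₖpₖ₋₁ + pₖ₋₂ and qₖ = aₖqₖ₋₁ + qₖ₋₂:
  k=0: a=4, p=4, q=1
  k=1: a=18, p=73, q=18
  k=2: a=3, p=223, q=55
  k=3: a=1, p=296, q=73
  k=4: a=2, p=815, q=201

815/201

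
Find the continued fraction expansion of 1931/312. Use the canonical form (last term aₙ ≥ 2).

[6; 5, 3, 2, 8]

1931 = 6*312 + 59
312 = 5*59 + 17
59 = 3*17 + 8
17 = 2*8 + 1
8 = 8*1 + 0  (stop)
So 1931/312 = [6; 5, 3, 2, 8].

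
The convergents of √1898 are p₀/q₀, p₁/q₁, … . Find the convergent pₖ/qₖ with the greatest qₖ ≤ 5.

87/2

√1898 = [43; 1, 1, 3, 3, 1, 1, 86, …] (period length 7).
Convergents:
  p_0/q_0 = 43/1
  p_1/q_1 = 44/1
  p_2/q_2 = 87/2
  p_3/q_3 = 305/7
q_2 = 2 ≤ 5 < 7 = q_3, so the answer is 87/2.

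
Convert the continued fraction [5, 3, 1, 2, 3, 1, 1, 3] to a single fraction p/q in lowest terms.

1597/303

Fold from the inside: start with 3/1.
  1 + 1/3 = 4/3
  1 + 3/4 = 7/4
  3 + 4/7 = 25/7
  2 + 7/25 = 57/25
  1 + 25/57 = 82/57
  3 + 57/82 = 303/82
  5 + 82/303 = 1597/303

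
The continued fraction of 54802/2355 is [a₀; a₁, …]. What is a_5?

54802 = 23·2355 + 637   →  a_0 = 23
2355 = 3·637 + 444   →  a_1 = 3
637 = 1·444 + 193   →  a_2 = 1
444 = 2·193 + 58   →  a_3 = 2
193 = 3·58 + 19   →  a_4 = 3
58 = 3·19 + 1   →  a_5 = 3

3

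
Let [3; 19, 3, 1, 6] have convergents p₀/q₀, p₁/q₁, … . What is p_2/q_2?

177/58

Using pₖ = aₖpₖ₋₁ + pₖ₋₂, qₖ = aₖqₖ₋₁ + qₖ₋₂ (with p₋₁=1, p₋₂=0, q₋₁=0, q₋₂=1):
  k=0: a=3, p=3, q=1
  k=1: a=19, p=58, q=19
  k=2: a=3, p=177, q=58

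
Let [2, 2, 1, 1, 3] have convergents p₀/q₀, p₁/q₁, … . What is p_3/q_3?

Using pₖ = aₖpₖ₋₁ + pₖ₋₂, qₖ = aₖqₖ₋₁ + qₖ₋₂ (with p₋₁=1, p₋₂=0, q₋₁=0, q₋₂=1):
  k=0: a=2, p=2, q=1
  k=1: a=2, p=5, q=2
  k=2: a=1, p=7, q=3
  k=3: a=1, p=12, q=5

12/5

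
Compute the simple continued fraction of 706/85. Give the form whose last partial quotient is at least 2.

706 = 8·85 + 26
85 = 3·26 + 7
26 = 3·7 + 5
7 = 1·5 + 2
5 = 2·2 + 1
2 = 2·1 + 0  (stop)
So 706/85 = [8; 3, 3, 1, 2, 2].

[8; 3, 3, 1, 2, 2]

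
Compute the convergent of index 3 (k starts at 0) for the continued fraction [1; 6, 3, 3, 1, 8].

73/63

Using pₖ = aₖpₖ₋₁ + pₖ₋₂, qₖ = aₖqₖ₋₁ + qₖ₋₂ (with p₋₁=1, p₋₂=0, q₋₁=0, q₋₂=1):
  k=0: a=1, p=1, q=1
  k=1: a=6, p=7, q=6
  k=2: a=3, p=22, q=19
  k=3: a=3, p=73, q=63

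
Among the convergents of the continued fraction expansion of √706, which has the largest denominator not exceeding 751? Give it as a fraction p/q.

19742/743

√706 = [26; 1, 1, 3, 26, 3, 1, 1, 52, …] (period length 8).
Convergents:
  p_0/q_0 = 26/1
  p_1/q_1 = 27/1
  p_2/q_2 = 53/2
  p_3/q_3 = 186/7
  p_4/q_4 = 4889/184
  p_5/q_5 = 14853/559
  p_6/q_6 = 19742/743
  p_7/q_7 = 34595/1302
q_6 = 743 ≤ 751 < 1302 = q_7, so the answer is 19742/743.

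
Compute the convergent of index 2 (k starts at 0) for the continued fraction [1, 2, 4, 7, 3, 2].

13/9

Using pₖ = aₖpₖ₋₁ + pₖ₋₂, qₖ = aₖqₖ₋₁ + qₖ₋₂ (with p₋₁=1, p₋₂=0, q₋₁=0, q₋₂=1):
  k=0: a=1, p=1, q=1
  k=1: a=2, p=3, q=2
  k=2: a=4, p=13, q=9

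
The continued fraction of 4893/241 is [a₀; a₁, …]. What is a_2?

4893 = 20·241 + 73   →  a_0 = 20
241 = 3·73 + 22   →  a_1 = 3
73 = 3·22 + 7   →  a_2 = 3

3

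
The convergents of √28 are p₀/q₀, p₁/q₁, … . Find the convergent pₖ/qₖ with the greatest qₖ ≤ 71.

127/24

√28 = [5; 3, 2, 3, 10, …] (period length 4).
Convergents:
  p_0/q_0 = 5/1
  p_1/q_1 = 16/3
  p_2/q_2 = 37/7
  p_3/q_3 = 127/24
  p_4/q_4 = 1307/247
q_3 = 24 ≤ 71 < 247 = q_4, so the answer is 127/24.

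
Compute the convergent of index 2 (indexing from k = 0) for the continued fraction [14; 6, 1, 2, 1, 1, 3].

Using pₖ = aₖpₖ₋₁ + pₖ₋₂, qₖ = aₖqₖ₋₁ + qₖ₋₂ (with p₋₁=1, p₋₂=0, q₋₁=0, q₋₂=1):
  k=0: a=14, p=14, q=1
  k=1: a=6, p=85, q=6
  k=2: a=1, p=99, q=7

99/7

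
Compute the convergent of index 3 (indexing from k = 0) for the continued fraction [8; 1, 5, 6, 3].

327/37

Using pₖ = aₖpₖ₋₁ + pₖ₋₂, qₖ = aₖqₖ₋₁ + qₖ₋₂ (with p₋₁=1, p₋₂=0, q₋₁=0, q₋₂=1):
  k=0: a=8, p=8, q=1
  k=1: a=1, p=9, q=1
  k=2: a=5, p=53, q=6
  k=3: a=6, p=327, q=37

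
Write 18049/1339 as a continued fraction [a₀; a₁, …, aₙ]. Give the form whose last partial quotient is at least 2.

18049 = 13·1339 + 642
1339 = 2·642 + 55
642 = 11·55 + 37
55 = 1·37 + 18
37 = 2·18 + 1
18 = 18·1 + 0  (stop)
So 18049/1339 = [13; 2, 11, 1, 2, 18].

[13; 2, 11, 1, 2, 18]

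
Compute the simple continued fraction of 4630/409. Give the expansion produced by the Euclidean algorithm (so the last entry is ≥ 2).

[11; 3, 8, 5, 3]

4630 = 11×409 + 131
409 = 3×131 + 16
131 = 8×16 + 3
16 = 5×3 + 1
3 = 3×1 + 0  (stop)
So 4630/409 = [11; 3, 8, 5, 3].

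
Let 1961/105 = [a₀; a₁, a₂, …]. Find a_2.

1961 = 18·105 + 71   →  a_0 = 18
105 = 1·71 + 34   →  a_1 = 1
71 = 2·34 + 3   →  a_2 = 2

2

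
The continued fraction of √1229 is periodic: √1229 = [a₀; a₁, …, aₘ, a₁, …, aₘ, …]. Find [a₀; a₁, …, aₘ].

[35; 17, 1, 1, 17, 70]

a₀ = ⌊√1229⌋ = 35.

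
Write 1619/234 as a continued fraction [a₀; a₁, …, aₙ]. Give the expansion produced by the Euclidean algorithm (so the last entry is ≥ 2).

[6; 1, 11, 3, 6]

1619 = 6·234 + 215
234 = 1·215 + 19
215 = 11·19 + 6
19 = 3·6 + 1
6 = 6·1 + 0  (stop)
So 1619/234 = [6; 1, 11, 3, 6].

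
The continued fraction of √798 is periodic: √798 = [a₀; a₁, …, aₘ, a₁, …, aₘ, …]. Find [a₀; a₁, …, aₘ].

a₀ = ⌊√798⌋ = 28.
With m₀=0, d₀=1 and mₖ₊₁ = dₖaₖ − mₖ, dₖ₊₁ = (n − mₖ₊₁²)/dₖ, aₖ₊₁ = ⌊(a₀+mₖ₊₁)/dₖ₊₁⌋:
  k=1: m=28, d=14, a=4
  k=2: m=28, d=1, a=56
d=1 and a=2a₀=56 at k=2, so the next step gives (m, d) = (28, 14) again — its k=1 value — and the period has length 2.

[28; 4, 56]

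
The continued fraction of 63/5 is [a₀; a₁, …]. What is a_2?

1

63 = 12·5 + 3   →  a_0 = 12
5 = 1·3 + 2   →  a_1 = 1
3 = 1·2 + 1   →  a_2 = 1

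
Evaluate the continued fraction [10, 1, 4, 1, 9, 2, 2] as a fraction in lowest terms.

Using pₖ = aₖpₖ₋₁ + pₖ₋₂ and qₖ = aₖqₖ₋₁ + qₖ₋₂:
  k=0: a=10, p=10, q=1
  k=1: a=1, p=11, q=1
  k=2: a=4, p=54, q=5
  k=3: a=1, p=65, q=6
  k=4: a=9, p=639, q=59
  k=5: a=2, p=1343, q=124
  k=6: a=2, p=3325, q=307

3325/307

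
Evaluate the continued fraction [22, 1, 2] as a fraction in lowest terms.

68/3

Fold from the inside: start with 2/1.
  1 + 1/2 = 3/2
  22 + 2/3 = 68/3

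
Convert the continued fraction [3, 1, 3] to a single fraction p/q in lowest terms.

Fold from the inside: start with 3/1.
  1 + 1/3 = 4/3
  3 + 3/4 = 15/4

15/4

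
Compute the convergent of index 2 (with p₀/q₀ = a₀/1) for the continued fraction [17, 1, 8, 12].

Using pₖ = aₖpₖ₋₁ + pₖ₋₂, qₖ = aₖqₖ₋₁ + qₖ₋₂ (with p₋₁=1, p₋₂=0, q₋₁=0, q₋₂=1):
  k=0: a=17, p=17, q=1
  k=1: a=1, p=18, q=1
  k=2: a=8, p=161, q=9

161/9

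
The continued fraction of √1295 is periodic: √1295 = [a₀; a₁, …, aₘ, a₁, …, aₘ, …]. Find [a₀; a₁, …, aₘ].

a₀ = ⌊√1295⌋ = 35.
With m₀=0, d₀=1 and mₖ₊₁ = dₖaₖ − mₖ, dₖ₊₁ = (n − mₖ₊₁²)/dₖ, aₖ₊₁ = ⌊(a₀+mₖ₊₁)/dₖ₊₁⌋:
  k=1: m=35, d=70, a=1
  k=2: m=35, d=1, a=70
d=1 and a=2a₀=70 at k=2, so the next step gives (m, d) = (35, 70) again — its k=1 value — and the period has length 2.

[35; 1, 70]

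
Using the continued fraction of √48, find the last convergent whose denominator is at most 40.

√48 = [6; 1, 12, …] (period length 2).
Convergents:
  p_0/q_0 = 6/1
  p_1/q_1 = 7/1
  p_2/q_2 = 90/13
  p_3/q_3 = 97/14
  p_4/q_4 = 1254/181
q_3 = 14 ≤ 40 < 181 = q_4, so the answer is 97/14.

97/14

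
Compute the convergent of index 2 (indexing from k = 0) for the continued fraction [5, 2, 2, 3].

Using pₖ = aₖpₖ₋₁ + pₖ₋₂, qₖ = aₖqₖ₋₁ + qₖ₋₂ (with p₋₁=1, p₋₂=0, q₋₁=0, q₋₂=1):
  k=0: a=5, p=5, q=1
  k=1: a=2, p=11, q=2
  k=2: a=2, p=27, q=5

27/5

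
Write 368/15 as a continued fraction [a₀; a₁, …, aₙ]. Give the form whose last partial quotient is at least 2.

[24; 1, 1, 7]

368 = 24*15 + 8
15 = 1*8 + 7
8 = 1*7 + 1
7 = 7*1 + 0  (stop)
So 368/15 = [24; 1, 1, 7].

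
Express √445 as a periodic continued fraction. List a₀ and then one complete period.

[21; 10, 1, 1, 10, 42]

a₀ = ⌊√445⌋ = 21.
With m₀=0, d₀=1 and mₖ₊₁ = dₖaₖ − mₖ, dₖ₊₁ = (n − mₖ₊₁²)/dₖ, aₖ₊₁ = ⌊(a₀+mₖ₊₁)/dₖ₊₁⌋:
  k=1: m=21, d=4, a=10
  k=2: m=19, d=21, a=1
  k=3: m=2, d=21, a=1
  k=4: m=19, d=4, a=10
  k=5: m=21, d=1, a=42
d=1 and a=2a₀=42 at k=5, so the next step gives (m, d) = (21, 4) again — its k=1 value — and the period has length 5.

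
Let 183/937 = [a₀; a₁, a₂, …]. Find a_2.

183 = 0·937 + 183   →  a_0 = 0
937 = 5·183 + 22   →  a_1 = 5
183 = 8·22 + 7   →  a_2 = 8

8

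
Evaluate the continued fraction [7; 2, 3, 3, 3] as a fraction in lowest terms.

565/76

Fold from the inside: start with 3/1.
  3 + 1/3 = 10/3
  3 + 3/10 = 33/10
  2 + 10/33 = 76/33
  7 + 33/76 = 565/76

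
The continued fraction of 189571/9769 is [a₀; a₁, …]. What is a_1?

189571 = 19·9769 + 3960   →  a_0 = 19
9769 = 2·3960 + 1849   →  a_1 = 2

2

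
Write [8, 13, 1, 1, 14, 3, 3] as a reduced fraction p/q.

Fold from the inside: start with 3/1.
  3 + 1/3 = 10/3
  14 + 3/10 = 143/10
  1 + 10/143 = 153/143
  1 + 143/153 = 296/153
  13 + 153/296 = 4001/296
  8 + 296/4001 = 32304/4001

32304/4001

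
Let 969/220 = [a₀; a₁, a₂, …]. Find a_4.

2

969 = 4·220 + 89   →  a_0 = 4
220 = 2·89 + 42   →  a_1 = 2
89 = 2·42 + 5   →  a_2 = 2
42 = 8·5 + 2   →  a_3 = 8
5 = 2·2 + 1   →  a_4 = 2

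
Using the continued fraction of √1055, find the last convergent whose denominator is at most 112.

1689/52

√1055 = [32; 2, 12, 2, 64, …] (period length 4).
Convergents:
  p_0/q_0 = 32/1
  p_1/q_1 = 65/2
  p_2/q_2 = 812/25
  p_3/q_3 = 1689/52
  p_4/q_4 = 108908/3353
q_3 = 52 ≤ 112 < 3353 = q_4, so the answer is 1689/52.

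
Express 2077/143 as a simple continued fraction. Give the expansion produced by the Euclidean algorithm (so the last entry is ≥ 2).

[14; 1, 1, 9, 1, 2, 2]

2077 = 14·143 + 75
143 = 1·75 + 68
75 = 1·68 + 7
68 = 9·7 + 5
7 = 1·5 + 2
5 = 2·2 + 1
2 = 2·1 + 0  (stop)
So 2077/143 = [14; 1, 1, 9, 1, 2, 2].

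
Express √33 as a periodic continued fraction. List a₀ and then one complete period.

a₀ = ⌊√33⌋ = 5.
With m₀=0, d₀=1 and mₖ₊₁ = dₖaₖ − mₖ, dₖ₊₁ = (n − mₖ₊₁²)/dₖ, aₖ₊₁ = ⌊(a₀+mₖ₊₁)/dₖ₊₁⌋:
  k=1: m=5, d=8, a=1
  k=2: m=3, d=3, a=2
  k=3: m=3, d=8, a=1
  k=4: m=5, d=1, a=10
d=1 and a=2a₀=10 at k=4, so the next step gives (m, d) = (5, 8) again — its k=1 value — and the period has length 4.

[5; 1, 2, 1, 10]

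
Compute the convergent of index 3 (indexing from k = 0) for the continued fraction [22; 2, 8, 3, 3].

1191/53

Using pₖ = aₖpₖ₋₁ + pₖ₋₂, qₖ = aₖqₖ₋₁ + qₖ₋₂ (with p₋₁=1, p₋₂=0, q₋₁=0, q₋₂=1):
  k=0: a=22, p=22, q=1
  k=1: a=2, p=45, q=2
  k=2: a=8, p=382, q=17
  k=3: a=3, p=1191, q=53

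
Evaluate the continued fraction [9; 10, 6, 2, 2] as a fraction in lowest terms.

2957/325

Using pₖ = aₖpₖ₋₁ + pₖ₋₂ and qₖ = aₖqₖ₋₁ + qₖ₋₂:
  k=0: a=9, p=9, q=1
  k=1: a=10, p=91, q=10
  k=2: a=6, p=555, q=61
  k=3: a=2, p=1201, q=132
  k=4: a=2, p=2957, q=325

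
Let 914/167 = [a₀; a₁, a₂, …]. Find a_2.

8

914 = 5·167 + 79   →  a_0 = 5
167 = 2·79 + 9   →  a_1 = 2
79 = 8·9 + 7   →  a_2 = 8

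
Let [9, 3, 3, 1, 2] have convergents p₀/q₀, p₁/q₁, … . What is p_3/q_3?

121/13

Using pₖ = aₖpₖ₋₁ + pₖ₋₂, qₖ = aₖqₖ₋₁ + qₖ₋₂ (with p₋₁=1, p₋₂=0, q₋₁=0, q₋₂=1):
  k=0: a=9, p=9, q=1
  k=1: a=3, p=28, q=3
  k=2: a=3, p=93, q=10
  k=3: a=1, p=121, q=13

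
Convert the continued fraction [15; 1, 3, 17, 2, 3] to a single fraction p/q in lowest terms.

7798/495

Fold from the inside: start with 3/1.
  2 + 1/3 = 7/3
  17 + 3/7 = 122/7
  3 + 7/122 = 373/122
  1 + 122/373 = 495/373
  15 + 373/495 = 7798/495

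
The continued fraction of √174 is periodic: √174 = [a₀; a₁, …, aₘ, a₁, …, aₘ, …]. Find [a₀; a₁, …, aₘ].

a₀ = ⌊√174⌋ = 13.
With m₀=0, d₀=1 and mₖ₊₁ = dₖaₖ − mₖ, dₖ₊₁ = (n − mₖ₊₁²)/dₖ, aₖ₊₁ = ⌊(a₀+mₖ₊₁)/dₖ₊₁⌋:
  k=1: m=13, d=5, a=5
  k=2: m=12, d=6, a=4
  k=3: m=12, d=5, a=5
  k=4: m=13, d=1, a=26
d=1 and a=2a₀=26 at k=4, so the next step gives (m, d) = (13, 5) again — its k=1 value — and the period has length 4.

[13; 5, 4, 5, 26]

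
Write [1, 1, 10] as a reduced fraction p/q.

Using pₖ = aₖpₖ₋₁ + pₖ₋₂ and qₖ = aₖqₖ₋₁ + qₖ₋₂:
  k=0: a=1, p=1, q=1
  k=1: a=1, p=2, q=1
  k=2: a=10, p=21, q=11

21/11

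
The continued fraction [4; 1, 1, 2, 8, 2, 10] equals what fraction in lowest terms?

Using pₖ = aₖpₖ₋₁ + pₖ₋₂ and qₖ = aₖqₖ₋₁ + qₖ₋₂:
  k=0: a=4, p=4, q=1
  k=1: a=1, p=5, q=1
  k=2: a=1, p=9, q=2
  k=3: a=2, p=23, q=5
  k=4: a=8, p=193, q=42
  k=5: a=2, p=409, q=89
  k=6: a=10, p=4283, q=932

4283/932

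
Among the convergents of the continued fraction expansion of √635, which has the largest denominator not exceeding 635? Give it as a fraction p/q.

6325/251

√635 = [25; 5, 50, …] (period length 2).
Convergents:
  p_0/q_0 = 25/1
  p_1/q_1 = 126/5
  p_2/q_2 = 6325/251
  p_3/q_3 = 31751/1260
q_2 = 251 ≤ 635 < 1260 = q_3, so the answer is 6325/251.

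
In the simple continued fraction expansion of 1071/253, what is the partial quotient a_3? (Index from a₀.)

1071 = 4·253 + 59   →  a_0 = 4
253 = 4·59 + 17   →  a_1 = 4
59 = 3·17 + 8   →  a_2 = 3
17 = 2·8 + 1   →  a_3 = 2

2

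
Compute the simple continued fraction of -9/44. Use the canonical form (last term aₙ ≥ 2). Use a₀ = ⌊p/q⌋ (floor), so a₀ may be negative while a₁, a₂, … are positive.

[-1; 1, 3, 1, 8]

-9 = -1·44 + 35
44 = 1·35 + 9
35 = 3·9 + 8
9 = 1·8 + 1
8 = 8·1 + 0  (stop)
So -9/44 = [-1; 1, 3, 1, 8].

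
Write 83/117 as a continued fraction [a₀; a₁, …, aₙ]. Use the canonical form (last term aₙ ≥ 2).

83 = 0*117 + 83
117 = 1*83 + 34
83 = 2*34 + 15
34 = 2*15 + 4
15 = 3*4 + 3
4 = 1*3 + 1
3 = 3*1 + 0  (stop)
So 83/117 = [0; 1, 2, 2, 3, 1, 3].

[0; 1, 2, 2, 3, 1, 3]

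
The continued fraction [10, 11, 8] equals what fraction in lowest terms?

898/89

Fold from the inside: start with 8/1.
  11 + 1/8 = 89/8
  10 + 8/89 = 898/89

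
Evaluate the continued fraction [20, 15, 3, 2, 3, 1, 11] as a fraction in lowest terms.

111985/5581

Fold from the inside: start with 11/1.
  1 + 1/11 = 12/11
  3 + 11/12 = 47/12
  2 + 12/47 = 106/47
  3 + 47/106 = 365/106
  15 + 106/365 = 5581/365
  20 + 365/5581 = 111985/5581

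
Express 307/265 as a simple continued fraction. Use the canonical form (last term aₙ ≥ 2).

307 = 1×265 + 42
265 = 6×42 + 13
42 = 3×13 + 3
13 = 4×3 + 1
3 = 3×1 + 0  (stop)
So 307/265 = [1; 6, 3, 4, 3].

[1; 6, 3, 4, 3]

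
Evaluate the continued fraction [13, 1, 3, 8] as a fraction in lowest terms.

Fold from the inside: start with 8/1.
  3 + 1/8 = 25/8
  1 + 8/25 = 33/25
  13 + 25/33 = 454/33

454/33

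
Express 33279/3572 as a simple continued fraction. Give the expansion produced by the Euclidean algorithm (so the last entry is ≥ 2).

[9; 3, 6, 3, 7, 8]

33279 = 9·3572 + 1131
3572 = 3·1131 + 179
1131 = 6·179 + 57
179 = 3·57 + 8
57 = 7·8 + 1
8 = 8·1 + 0  (stop)
So 33279/3572 = [9; 3, 6, 3, 7, 8].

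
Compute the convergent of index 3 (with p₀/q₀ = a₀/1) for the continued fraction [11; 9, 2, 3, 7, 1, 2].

Using pₖ = aₖpₖ₋₁ + pₖ₋₂, qₖ = aₖqₖ₋₁ + qₖ₋₂ (with p₋₁=1, p₋₂=0, q₋₁=0, q₋₂=1):
  k=0: a=11, p=11, q=1
  k=1: a=9, p=100, q=9
  k=2: a=2, p=211, q=19
  k=3: a=3, p=733, q=66

733/66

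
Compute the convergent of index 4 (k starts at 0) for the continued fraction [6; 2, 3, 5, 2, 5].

Using pₖ = aₖpₖ₋₁ + pₖ₋₂, qₖ = aₖqₖ₋₁ + qₖ₋₂ (with p₋₁=1, p₋₂=0, q₋₁=0, q₋₂=1):
  k=0: a=6, p=6, q=1
  k=1: a=2, p=13, q=2
  k=2: a=3, p=45, q=7
  k=3: a=5, p=238, q=37
  k=4: a=2, p=521, q=81

521/81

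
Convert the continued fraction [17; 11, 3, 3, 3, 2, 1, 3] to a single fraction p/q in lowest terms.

77838/4555

Fold from the inside: start with 3/1.
  1 + 1/3 = 4/3
  2 + 3/4 = 11/4
  3 + 4/11 = 37/11
  3 + 11/37 = 122/37
  3 + 37/122 = 403/122
  11 + 122/403 = 4555/403
  17 + 403/4555 = 77838/4555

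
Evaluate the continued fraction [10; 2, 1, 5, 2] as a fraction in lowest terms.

Fold from the inside: start with 2/1.
  5 + 1/2 = 11/2
  1 + 2/11 = 13/11
  2 + 11/13 = 37/13
  10 + 13/37 = 383/37

383/37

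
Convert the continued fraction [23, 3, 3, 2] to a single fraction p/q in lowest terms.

Fold from the inside: start with 2/1.
  3 + 1/2 = 7/2
  3 + 2/7 = 23/7
  23 + 7/23 = 536/23

536/23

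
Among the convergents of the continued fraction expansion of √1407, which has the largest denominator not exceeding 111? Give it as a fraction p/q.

√1407 = [37; 1, 1, 24, 1, 1, 74, …] (period length 6).
Convergents:
  p_0/q_0 = 37/1
  p_1/q_1 = 38/1
  p_2/q_2 = 75/2
  p_3/q_3 = 1838/49
  p_4/q_4 = 1913/51
  p_5/q_5 = 3751/100
  p_6/q_6 = 279487/7451
q_5 = 100 ≤ 111 < 7451 = q_6, so the answer is 3751/100.

3751/100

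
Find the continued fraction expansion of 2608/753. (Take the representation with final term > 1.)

2608 = 3*753 + 349
753 = 2*349 + 55
349 = 6*55 + 19
55 = 2*19 + 17
19 = 1*17 + 2
17 = 8*2 + 1
2 = 2*1 + 0  (stop)
So 2608/753 = [3; 2, 6, 2, 1, 8, 2].

[3; 2, 6, 2, 1, 8, 2]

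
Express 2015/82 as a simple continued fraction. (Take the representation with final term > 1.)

[24; 1, 1, 2, 1, 11]

2015 = 24·82 + 47
82 = 1·47 + 35
47 = 1·35 + 12
35 = 2·12 + 11
12 = 1·11 + 1
11 = 11·1 + 0  (stop)
So 2015/82 = [24; 1, 1, 2, 1, 11].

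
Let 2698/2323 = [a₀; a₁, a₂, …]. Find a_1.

6

2698 = 1·2323 + 375   →  a_0 = 1
2323 = 6·375 + 73   →  a_1 = 6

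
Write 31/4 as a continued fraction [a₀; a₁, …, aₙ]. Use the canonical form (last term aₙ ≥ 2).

[7; 1, 3]

31 = 7*4 + 3
4 = 1*3 + 1
3 = 3*1 + 0  (stop)
So 31/4 = [7; 1, 3].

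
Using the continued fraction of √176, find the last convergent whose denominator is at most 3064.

21107/1591

√176 = [13; 3, 1, 3, 26, …] (period length 4).
Convergents:
  p_0/q_0 = 13/1
  p_1/q_1 = 40/3
  p_2/q_2 = 53/4
  p_3/q_3 = 199/15
  p_4/q_4 = 5227/394
  p_5/q_5 = 15880/1197
  p_6/q_6 = 21107/1591
  p_7/q_7 = 79201/5970
q_6 = 1591 ≤ 3064 < 5970 = q_7, so the answer is 21107/1591.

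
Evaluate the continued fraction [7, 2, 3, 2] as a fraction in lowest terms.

Fold from the inside: start with 2/1.
  3 + 1/2 = 7/2
  2 + 2/7 = 16/7
  7 + 7/16 = 119/16

119/16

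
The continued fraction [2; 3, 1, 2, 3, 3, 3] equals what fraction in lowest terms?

915/403

Using pₖ = aₖpₖ₋₁ + pₖ₋₂ and qₖ = aₖqₖ₋₁ + qₖ₋₂:
  k=0: a=2, p=2, q=1
  k=1: a=3, p=7, q=3
  k=2: a=1, p=9, q=4
  k=3: a=2, p=25, q=11
  k=4: a=3, p=84, q=37
  k=5: a=3, p=277, q=122
  k=6: a=3, p=915, q=403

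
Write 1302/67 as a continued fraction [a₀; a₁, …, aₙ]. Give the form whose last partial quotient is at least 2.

[19; 2, 3, 4, 2]

1302 = 19*67 + 29
67 = 2*29 + 9
29 = 3*9 + 2
9 = 4*2 + 1
2 = 2*1 + 0  (stop)
So 1302/67 = [19; 2, 3, 4, 2].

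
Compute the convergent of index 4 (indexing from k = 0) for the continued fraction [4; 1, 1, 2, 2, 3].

55/12

Using pₖ = aₖpₖ₋₁ + pₖ₋₂, qₖ = aₖqₖ₋₁ + qₖ₋₂ (with p₋₁=1, p₋₂=0, q₋₁=0, q₋₂=1):
  k=0: a=4, p=4, q=1
  k=1: a=1, p=5, q=1
  k=2: a=1, p=9, q=2
  k=3: a=2, p=23, q=5
  k=4: a=2, p=55, q=12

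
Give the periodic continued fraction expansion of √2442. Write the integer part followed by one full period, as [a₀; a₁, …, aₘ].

[49; 2, 2, 2, 98]

a₀ = ⌊√2442⌋ = 49.
With m₀=0, d₀=1 and mₖ₊₁ = dₖaₖ − mₖ, dₖ₊₁ = (n − mₖ₊₁²)/dₖ, aₖ₊₁ = ⌊(a₀+mₖ₊₁)/dₖ₊₁⌋:
  k=1: m=49, d=41, a=2
  k=2: m=33, d=33, a=2
  k=3: m=33, d=41, a=2
  k=4: m=49, d=1, a=98
d=1 and a=2a₀=98 at k=4, so the next step gives (m, d) = (49, 41) again — its k=1 value — and the period has length 4.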